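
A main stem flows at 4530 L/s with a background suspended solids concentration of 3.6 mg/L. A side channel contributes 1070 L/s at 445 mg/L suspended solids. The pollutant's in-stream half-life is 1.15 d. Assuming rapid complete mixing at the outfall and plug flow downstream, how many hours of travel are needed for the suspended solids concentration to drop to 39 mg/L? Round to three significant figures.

Flow-weighted average: C = (4530·3.600 + 1070·445.0) / 5600 = 492500/5600 = 87.94 mg/L.
Half-life 1.15 d → k = ln 2 / 1.15 = 0.6027 d⁻¹.
87.94·exp(−k·t) = 39 → t = ln(87.94/39)/k = 116600 s = 32.38 h.

32.4 h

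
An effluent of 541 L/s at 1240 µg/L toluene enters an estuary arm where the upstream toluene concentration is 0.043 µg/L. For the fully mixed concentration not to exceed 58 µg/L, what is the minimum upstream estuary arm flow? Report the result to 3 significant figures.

11000 L/s

Set C_mix = 58: (Q·0.04300 + 541.0·1240) / (Q + 541.0) = 58
→ Q = 541.0·(1240 − 58)/(58 − 0.04300) = 11030 L/s.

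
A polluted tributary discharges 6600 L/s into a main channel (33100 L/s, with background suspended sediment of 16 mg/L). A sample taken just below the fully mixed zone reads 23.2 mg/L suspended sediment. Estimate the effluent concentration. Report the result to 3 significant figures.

59.3 mg/L

Mass balance: 33100·16.00 + 6600·Cₑ = 39700·23.20
→ Cₑ = (39700·23.20 − 33100·16.00) / 6600 = 59.31 mg/L.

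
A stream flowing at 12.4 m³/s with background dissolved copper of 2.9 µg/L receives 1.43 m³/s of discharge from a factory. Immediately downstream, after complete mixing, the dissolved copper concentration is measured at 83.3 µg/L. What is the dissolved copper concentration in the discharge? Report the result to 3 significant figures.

780 µg/L

Mass balance: 12.40·2.900 + 1.430·Cₑ = 13.83·83.30
→ Cₑ = (13.83·83.30 − 12.40·2.900) / 1.430 = 780.5 µg/L.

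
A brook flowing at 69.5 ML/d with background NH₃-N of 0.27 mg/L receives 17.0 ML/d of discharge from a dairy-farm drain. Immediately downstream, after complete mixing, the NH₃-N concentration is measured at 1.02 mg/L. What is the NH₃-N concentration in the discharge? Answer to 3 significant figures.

4.09 mg/L

Mass balance: 69.50·0.2700 + 17.00·Cₑ = 86.50·1.020
→ Cₑ = (86.50·1.020 − 69.50·0.2700) / 17.00 = 4.086 mg/L.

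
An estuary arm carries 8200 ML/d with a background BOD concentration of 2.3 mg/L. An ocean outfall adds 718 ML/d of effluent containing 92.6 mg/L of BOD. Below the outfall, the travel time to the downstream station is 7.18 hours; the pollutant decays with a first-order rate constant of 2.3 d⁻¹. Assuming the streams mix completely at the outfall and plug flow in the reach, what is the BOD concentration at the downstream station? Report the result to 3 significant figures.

4.81 mg/L

Mixed concentration C = ΣQC/ΣQ = (8200·2.300 + 718.0·92.60) / 8918 = 85350/8918 = 9.570 mg/L.
Applying C = C₀e^(−kt): 9.570 × 0.5025 = 4.809 mg/L.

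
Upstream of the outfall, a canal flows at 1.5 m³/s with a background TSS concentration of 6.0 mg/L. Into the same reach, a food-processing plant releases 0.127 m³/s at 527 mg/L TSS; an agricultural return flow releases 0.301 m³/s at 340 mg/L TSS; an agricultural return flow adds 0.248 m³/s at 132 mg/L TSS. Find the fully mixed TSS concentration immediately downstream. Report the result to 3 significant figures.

97.0 mg/L

Mass balance: C = (1.500·6.000 + 0.1270·527.0 + 0.3010·340.0 + 0.2480·132.0) / 2.176 = 211.0/2.176 = 96.97 mg/L.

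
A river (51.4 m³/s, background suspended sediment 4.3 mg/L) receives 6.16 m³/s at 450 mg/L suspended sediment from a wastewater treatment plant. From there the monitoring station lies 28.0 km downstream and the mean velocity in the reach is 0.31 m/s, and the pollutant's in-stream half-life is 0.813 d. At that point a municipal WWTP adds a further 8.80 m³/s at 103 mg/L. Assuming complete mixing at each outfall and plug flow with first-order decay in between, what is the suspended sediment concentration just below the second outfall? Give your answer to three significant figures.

32.2 mg/L

Mass balance: C = (51.40·4.300 + 6.160·450.0) / 57.56 = 2993/57.56 = 52.00 mg/L; combined flow 57.56 m³/s.
Travel time t = 28.0·1000 / 0.31 = 90320 s = 25.09 h.
Half-life 0.813 d → k = ln 2 / 0.813 = 0.8526 d⁻¹.
After decay, C = 52.00 × e^(−kt) = 52.00 × 0.4101 = 21.33 mg/L.
At the second outfall, C = (57.56·21.33 + 8.800·103.0) / (57.56 + 8.800) = 32.16 mg/L.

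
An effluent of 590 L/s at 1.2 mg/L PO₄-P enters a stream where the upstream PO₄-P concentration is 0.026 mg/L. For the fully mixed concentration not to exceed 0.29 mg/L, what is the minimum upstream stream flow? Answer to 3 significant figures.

Set C_mix = 0.29: (Q·0.02600 + 590.0·1.200) / (Q + 590.0) = 0.29
→ Q = 590.0·(1.200 − 0.29)/(0.29 − 0.02600) = 2034 L/s.

2030 L/s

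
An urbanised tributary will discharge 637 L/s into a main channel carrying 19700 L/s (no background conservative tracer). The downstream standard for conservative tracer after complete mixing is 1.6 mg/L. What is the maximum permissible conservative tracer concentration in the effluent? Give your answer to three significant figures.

At the limit, (Qr·Cr + Qe·Cₑ)/(Qr + Qe) = 1.6:
Cₑ = (20340·1.6 − 19700·0) / 637.0 = 51.08 mg/L.

51.1 mg/L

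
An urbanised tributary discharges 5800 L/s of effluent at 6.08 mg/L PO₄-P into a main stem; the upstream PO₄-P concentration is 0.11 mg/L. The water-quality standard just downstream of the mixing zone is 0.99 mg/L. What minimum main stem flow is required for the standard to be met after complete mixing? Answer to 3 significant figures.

Set C_mix = 0.99: (Q·0.1100 + 5800·6.080) / (Q + 5800) = 0.99
→ Q = 5800·(6.080 − 0.99)/(0.99 − 0.1100) = 33550 L/s.

33500 L/s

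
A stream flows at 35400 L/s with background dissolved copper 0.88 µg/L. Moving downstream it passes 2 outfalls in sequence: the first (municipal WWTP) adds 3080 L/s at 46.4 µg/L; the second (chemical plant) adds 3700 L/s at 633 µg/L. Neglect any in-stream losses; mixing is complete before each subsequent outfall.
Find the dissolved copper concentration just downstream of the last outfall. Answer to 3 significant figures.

59.7 µg/L

Below outfall 1: Q → 38480 L/s, C = (35400·0.8800 + 3080·46.40)/38480 = 4.523 µg/L.
Below outfall 2: Q → 42180 L/s, C = (38480·4.523 + 3700·633.0)/42180 = 59.65 µg/L.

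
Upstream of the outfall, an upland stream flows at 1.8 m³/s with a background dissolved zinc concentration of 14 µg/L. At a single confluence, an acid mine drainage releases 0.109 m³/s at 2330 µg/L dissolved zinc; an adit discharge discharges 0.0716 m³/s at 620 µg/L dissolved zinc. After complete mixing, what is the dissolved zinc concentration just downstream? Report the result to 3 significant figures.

163 µg/L

Conservation of mass: C = (1.800·14.00 + 0.1090·2330 + 0.07160·620.0) / 1.981 = 323.6/1.981 = 163.4 µg/L.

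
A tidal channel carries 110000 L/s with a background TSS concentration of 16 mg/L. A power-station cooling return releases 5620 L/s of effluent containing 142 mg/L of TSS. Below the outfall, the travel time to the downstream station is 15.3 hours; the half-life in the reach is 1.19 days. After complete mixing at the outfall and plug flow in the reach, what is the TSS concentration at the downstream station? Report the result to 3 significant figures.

15.3 mg/L

Mass balance: C = (110000·16.00 + 5620·142.0) / 115600 = 2558000/115600 = 22.12 mg/L.
Half-life 1.19 d → k = ln 2 / 1.19 = 0.5825 d⁻¹.
Decay over the reach: 22.12·exp(−kt) = 22.12·0.6898 = 15.26 mg/L.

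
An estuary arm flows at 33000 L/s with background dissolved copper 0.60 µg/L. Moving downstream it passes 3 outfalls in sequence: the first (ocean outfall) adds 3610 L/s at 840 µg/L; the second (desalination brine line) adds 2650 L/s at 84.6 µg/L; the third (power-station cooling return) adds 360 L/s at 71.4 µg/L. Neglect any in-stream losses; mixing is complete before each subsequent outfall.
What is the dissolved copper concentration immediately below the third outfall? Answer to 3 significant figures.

83.3 µg/L

After outfall 1: Q = 33000 + 3610 = 36610 L/s; C = (33000·0.6000 + 3610·840.0)/36610 = 83.37 µg/L.
After outfall 2: Q = 36610 + 2650 = 39260 L/s; C = (36610·83.37 + 2650·84.60)/39260 = 83.45 µg/L.
After outfall 3: Q = 39260 + 360.0 = 39620 L/s; C = (39260·83.45 + 360.0·71.40)/39620 = 83.34 µg/L.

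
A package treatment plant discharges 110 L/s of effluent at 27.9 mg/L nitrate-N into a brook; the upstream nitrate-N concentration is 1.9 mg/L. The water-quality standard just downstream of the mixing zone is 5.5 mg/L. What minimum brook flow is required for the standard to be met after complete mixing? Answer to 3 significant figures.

684 L/s

Set C_mix = 5.5: (Q·1.900 + 110.0·27.90) / (Q + 110.0) = 5.5
→ Q = 110.0·(27.90 − 5.5)/(5.5 − 1.900) = 684.4 L/s.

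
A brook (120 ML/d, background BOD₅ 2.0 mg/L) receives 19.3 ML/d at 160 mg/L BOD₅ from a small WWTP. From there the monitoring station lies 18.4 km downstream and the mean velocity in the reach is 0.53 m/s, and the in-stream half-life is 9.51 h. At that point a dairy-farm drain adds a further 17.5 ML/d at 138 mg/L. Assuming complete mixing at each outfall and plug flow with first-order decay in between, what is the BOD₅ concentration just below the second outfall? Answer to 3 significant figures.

25.9 mg/L

After mixing, C = (120.0·2.000 + 19.30·160.0) / 139.3 = 3328/139.3 = 23.89 mg/L; combined flow 139.3 ML/d.
Travel time t = 18.4·1000 / 0.53 = 34720 s = 9.644 h.
Half-life 9.51 h → k = ln 2 / 9.51 = 0.07289 h⁻¹ = 1.749 d⁻¹.
After decay, C = 23.89 × e^(−kt) = 23.89 × 0.4952 = 11.83 mg/L.
At the second outfall, C = (139.3·11.83 + 17.50·138.0) / (139.3 + 17.50) = 25.91 mg/L.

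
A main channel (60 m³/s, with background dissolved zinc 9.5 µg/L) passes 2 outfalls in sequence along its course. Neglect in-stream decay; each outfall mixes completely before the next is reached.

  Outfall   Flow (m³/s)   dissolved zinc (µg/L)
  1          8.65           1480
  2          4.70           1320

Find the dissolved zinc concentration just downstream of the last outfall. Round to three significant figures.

Outfall 1: combined Q = 68.65 m³/s; C = (60.00·9.500 + 8.650·1480)/68.65 = 194.8 µg/L.
Outfall 2: combined Q = 73.35 m³/s; C = (68.65·194.8 + 4.700·1320)/73.35 = 266.9 µg/L.

267 µg/L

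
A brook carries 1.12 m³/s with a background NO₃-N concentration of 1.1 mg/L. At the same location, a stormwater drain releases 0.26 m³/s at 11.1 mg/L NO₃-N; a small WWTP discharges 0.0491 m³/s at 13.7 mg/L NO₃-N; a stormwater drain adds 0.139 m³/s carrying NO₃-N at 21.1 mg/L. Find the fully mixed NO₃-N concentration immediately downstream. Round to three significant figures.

4.93 mg/L

Conservation of mass: C = (1.120·1.100 + 0.2600·11.10 + 0.04910·13.70 + 0.1390·21.10) / 1.568 = 7.724/1.568 = 4.925 mg/L.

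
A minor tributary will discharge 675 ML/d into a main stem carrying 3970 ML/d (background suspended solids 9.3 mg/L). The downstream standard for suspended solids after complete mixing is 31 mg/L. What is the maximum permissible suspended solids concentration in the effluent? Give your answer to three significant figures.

159 mg/L

At the limit, (Qr·Cr + Qe·Cₑ)/(Qr + Qe) = 31:
Cₑ = (4645·31 − 3970·9.300) / 675.0 = 158.6 mg/L.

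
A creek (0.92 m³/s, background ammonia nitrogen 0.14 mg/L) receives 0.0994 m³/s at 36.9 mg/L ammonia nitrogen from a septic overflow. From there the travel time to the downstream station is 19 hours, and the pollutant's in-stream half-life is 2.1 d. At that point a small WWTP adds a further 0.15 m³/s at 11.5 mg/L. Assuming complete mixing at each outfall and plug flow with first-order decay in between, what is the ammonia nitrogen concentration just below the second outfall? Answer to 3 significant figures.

3.98 mg/L

After mixing, C = (0.9200·0.1400 + 0.09940·36.90) / 1.019 = 3.797/1.019 = 3.724 mg/L; combined flow 1.019 m³/s.
Half-life 2.1 d → k = ln 2 / 2.1 = 0.3301 d⁻¹.
Applying C = C₀e^(−kt): 3.724 × 0.7700 = 2.868 mg/L.
At the second outfall, C = (1.019·2.868 + 0.1500·11.50) / (1.019 + 0.1500) = 3.975 mg/L.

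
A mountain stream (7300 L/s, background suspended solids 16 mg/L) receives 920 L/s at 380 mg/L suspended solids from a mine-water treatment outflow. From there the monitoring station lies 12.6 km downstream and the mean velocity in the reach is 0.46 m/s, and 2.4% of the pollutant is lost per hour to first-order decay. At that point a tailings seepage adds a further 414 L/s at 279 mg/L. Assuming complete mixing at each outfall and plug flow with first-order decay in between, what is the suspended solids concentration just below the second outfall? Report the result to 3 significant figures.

58.3 mg/L

Flow-weighted average: C = (7300·16.00 + 920.0·380.0) / 8220 = 466400/8220 = 56.74 mg/L; combined flow 8220 L/s.
Travel time t = 12.6·1000 / 0.46 = 27390 s = 7.609 h.
2.4%/h lost → k = −ln(1 − 0.024) = 0.02429 h⁻¹.
Decay over the reach: 56.74·exp(−kt) = 56.74·0.8312 = 47.16 mg/L.
Second outfall: C = (8220·47.16 + 414.0·279.0)/8634 = 58.28 mg/L.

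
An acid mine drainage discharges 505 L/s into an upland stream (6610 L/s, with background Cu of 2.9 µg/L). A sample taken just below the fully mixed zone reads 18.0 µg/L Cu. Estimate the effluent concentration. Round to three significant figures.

Mass balance: 6610·2.900 + 505.0·Cₑ = 7115·18.00
→ Cₑ = (7115·18.00 − 6610·2.900) / 505.0 = 215.6 µg/L.

216 µg/L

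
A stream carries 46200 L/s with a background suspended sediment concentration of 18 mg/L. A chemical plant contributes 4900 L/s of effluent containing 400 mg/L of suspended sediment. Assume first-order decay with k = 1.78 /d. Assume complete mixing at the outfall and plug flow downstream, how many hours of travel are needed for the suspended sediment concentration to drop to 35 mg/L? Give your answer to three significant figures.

6.00 h

Conservation of mass: C = (46200·18.00 + 4900·400.0) / 51100 = 2792000/51100 = 54.63 mg/L.
54.63·exp(−k·t) = 35 → t = ln(54.63/35)/k = 21610 s = 6.003 h.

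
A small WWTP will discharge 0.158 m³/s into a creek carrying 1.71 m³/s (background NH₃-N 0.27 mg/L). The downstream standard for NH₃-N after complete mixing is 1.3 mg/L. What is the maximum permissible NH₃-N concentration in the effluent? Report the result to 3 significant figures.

12.4 mg/L

At the limit, (Qr·Cr + Qe·Cₑ)/(Qr + Qe) = 1.3:
Cₑ = (1.868·1.3 − 1.710·0.2700) / 0.1580 = 12.45 mg/L.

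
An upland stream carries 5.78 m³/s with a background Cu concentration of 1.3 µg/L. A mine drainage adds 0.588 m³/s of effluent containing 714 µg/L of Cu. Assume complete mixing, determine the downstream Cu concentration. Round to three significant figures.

Flow-weighted average: C = (5.780·1.300 + 0.5880·714.0) / 6.368 = 427.3/6.368 = 67.11 µg/L.

67.1 µg/L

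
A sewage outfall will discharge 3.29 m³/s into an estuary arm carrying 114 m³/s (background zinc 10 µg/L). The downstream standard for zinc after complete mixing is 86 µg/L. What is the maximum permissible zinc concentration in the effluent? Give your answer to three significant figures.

At the limit, (Qr·Cr + Qe·Cₑ)/(Qr + Qe) = 86:
Cₑ = (117.3·86 − 114.0·10.00) / 3.290 = 2719 µg/L.

2720 µg/L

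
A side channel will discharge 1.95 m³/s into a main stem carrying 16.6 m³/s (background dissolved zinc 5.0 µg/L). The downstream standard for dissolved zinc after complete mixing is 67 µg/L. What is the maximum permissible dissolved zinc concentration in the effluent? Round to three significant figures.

595 µg/L

At the limit, (Qr·Cr + Qe·Cₑ)/(Qr + Qe) = 67:
Cₑ = (18.55·67 − 16.60·5.000) / 1.950 = 594.8 µg/L.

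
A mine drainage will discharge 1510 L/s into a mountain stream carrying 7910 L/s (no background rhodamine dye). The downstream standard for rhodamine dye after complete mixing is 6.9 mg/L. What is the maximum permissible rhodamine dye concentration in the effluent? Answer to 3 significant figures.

43.0 mg/L

At the limit, (Qr·Cr + Qe·Cₑ)/(Qr + Qe) = 6.9:
Cₑ = (9420·6.9 − 7910·0) / 1510 = 43.05 mg/L.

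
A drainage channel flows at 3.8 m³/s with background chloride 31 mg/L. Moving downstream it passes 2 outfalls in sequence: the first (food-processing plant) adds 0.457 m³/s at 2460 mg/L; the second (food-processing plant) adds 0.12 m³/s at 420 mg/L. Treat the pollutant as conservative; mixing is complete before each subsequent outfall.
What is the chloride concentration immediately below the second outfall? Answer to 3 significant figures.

After outfall 1: Q = 3.800 + 0.4570 = 4.257 m³/s; C = (3.800·31.00 + 0.4570·2460)/4.257 = 291.8 mg/L.
After outfall 2: Q = 4.257 + 0.1200 = 4.377 m³/s; C = (4.257·291.8 + 0.1200·420.0)/4.377 = 295.3 mg/L.

295 mg/L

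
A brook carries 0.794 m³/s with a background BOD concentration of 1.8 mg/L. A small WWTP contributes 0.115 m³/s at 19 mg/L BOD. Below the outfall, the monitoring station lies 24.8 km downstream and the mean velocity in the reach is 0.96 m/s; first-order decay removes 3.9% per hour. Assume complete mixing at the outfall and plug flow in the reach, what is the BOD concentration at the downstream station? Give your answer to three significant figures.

2.99 mg/L

Mass balance: C = (0.7940·1.800 + 0.1150·19.00) / 0.9090 = 3.614/0.9090 = 3.976 mg/L.
Travel time t = 24.8·1000 / 0.96 = 25830 s = 7.176 h.
3.9%/h lost → k = −ln(1 − 0.039) = 0.03978 h⁻¹.
Applying C = C₀e^(−kt): 3.976 × 0.7517 = 2.989 mg/L.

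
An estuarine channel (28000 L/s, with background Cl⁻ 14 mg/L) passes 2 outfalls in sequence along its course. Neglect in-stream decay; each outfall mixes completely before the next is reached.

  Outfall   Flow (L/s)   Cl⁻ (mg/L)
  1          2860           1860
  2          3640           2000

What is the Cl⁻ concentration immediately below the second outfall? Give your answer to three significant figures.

Below outfall 1: Q → 30860 L/s, C = (28000·14.00 + 2860·1860)/30860 = 185.1 mg/L.
Below outfall 2: Q → 34500 L/s, C = (30860·185.1 + 3640·2000)/34500 = 376.6 mg/L.

377 mg/L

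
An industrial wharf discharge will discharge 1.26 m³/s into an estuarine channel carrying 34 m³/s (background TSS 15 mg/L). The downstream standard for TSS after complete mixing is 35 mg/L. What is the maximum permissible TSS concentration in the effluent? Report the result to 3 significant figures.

575 mg/L

At the limit, (Qr·Cr + Qe·Cₑ)/(Qr + Qe) = 35:
Cₑ = (35.26·35 − 34.00·15.00) / 1.260 = 574.7 mg/L.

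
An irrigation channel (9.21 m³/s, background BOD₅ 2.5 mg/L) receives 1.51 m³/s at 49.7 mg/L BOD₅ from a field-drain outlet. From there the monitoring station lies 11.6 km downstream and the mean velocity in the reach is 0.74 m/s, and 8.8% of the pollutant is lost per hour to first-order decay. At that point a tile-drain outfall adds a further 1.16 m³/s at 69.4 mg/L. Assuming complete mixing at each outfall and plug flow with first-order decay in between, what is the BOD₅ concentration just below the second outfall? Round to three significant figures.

12.3 mg/L

Flow-weighted average: C = (9.210·2.500 + 1.510·49.70) / 10.72 = 98.07/10.72 = 9.149 mg/L; combined flow 10.72 m³/s.
Travel time t = 11.6·1000 / 0.74 = 15680 s = 4.354 h.
8.8%/h lost → k = −ln(1 − 0.088) = 0.09212 h⁻¹.
After decay, C = 9.149 × e^(−kt) = 9.149 × 0.6696 = 6.126 mg/L.
At the second outfall, C = (10.72·6.126 + 1.160·69.40) / (10.72 + 1.160) = 12.30 mg/L.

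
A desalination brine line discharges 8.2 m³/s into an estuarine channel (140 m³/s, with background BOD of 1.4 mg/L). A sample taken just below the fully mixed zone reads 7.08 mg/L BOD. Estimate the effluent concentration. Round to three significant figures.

104 mg/L

Mass balance: 140.0·1.400 + 8.200·Cₑ = 148.2·7.080
→ Cₑ = (148.2·7.080 − 140.0·1.400) / 8.200 = 104.1 mg/L.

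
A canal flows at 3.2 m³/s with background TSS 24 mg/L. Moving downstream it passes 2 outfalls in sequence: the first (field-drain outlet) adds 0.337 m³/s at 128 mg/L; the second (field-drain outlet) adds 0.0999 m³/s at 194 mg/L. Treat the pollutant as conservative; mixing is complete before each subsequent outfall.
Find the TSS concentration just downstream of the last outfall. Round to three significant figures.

38.3 mg/L

Outfall 1: combined Q = 3.537 m³/s; C = (3.200·24.00 + 0.3370·128.0)/3.537 = 33.91 mg/L.
Outfall 2: combined Q = 3.637 m³/s; C = (3.537·33.91 + 0.09990·194.0)/3.637 = 38.31 mg/L.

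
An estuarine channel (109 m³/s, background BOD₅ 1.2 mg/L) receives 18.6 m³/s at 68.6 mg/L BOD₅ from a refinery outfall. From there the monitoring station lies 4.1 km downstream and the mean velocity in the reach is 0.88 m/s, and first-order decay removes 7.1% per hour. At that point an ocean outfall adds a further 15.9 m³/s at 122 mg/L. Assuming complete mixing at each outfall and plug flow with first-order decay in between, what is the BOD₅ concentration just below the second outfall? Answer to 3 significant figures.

22.4 mg/L

Mixed concentration C = ΣQC/ΣQ = (109.0·1.200 + 18.60·68.60) / 127.6 = 1407/127.6 = 11.02 mg/L; combined flow 127.6 m³/s.
Travel time t = 4.1·1000 / 0.88 = 4659 s = 1.294 h.
7.1%/h lost → k = −ln(1 − 0.071) = 0.07365 h⁻¹.
Applying C = C₀e^(−kt): 11.02 × 0.9091 = 10.02 mg/L.
Second outfall: C = (127.6·10.02 + 15.90·122.0)/143.5 = 22.43 mg/L.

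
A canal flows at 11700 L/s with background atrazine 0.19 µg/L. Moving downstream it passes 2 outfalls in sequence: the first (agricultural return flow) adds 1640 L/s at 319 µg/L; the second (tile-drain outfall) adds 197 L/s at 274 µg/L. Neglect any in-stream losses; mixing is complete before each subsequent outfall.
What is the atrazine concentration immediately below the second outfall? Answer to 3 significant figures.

After outfall 1: Q = 11700 + 1640 = 13340 L/s; C = (11700·0.1900 + 1640·319.0)/13340 = 39.38 µg/L.
After outfall 2: Q = 13340 + 197.0 = 13540 L/s; C = (13340·39.38 + 197.0·274.0)/13540 = 42.80 µg/L.

42.8 µg/L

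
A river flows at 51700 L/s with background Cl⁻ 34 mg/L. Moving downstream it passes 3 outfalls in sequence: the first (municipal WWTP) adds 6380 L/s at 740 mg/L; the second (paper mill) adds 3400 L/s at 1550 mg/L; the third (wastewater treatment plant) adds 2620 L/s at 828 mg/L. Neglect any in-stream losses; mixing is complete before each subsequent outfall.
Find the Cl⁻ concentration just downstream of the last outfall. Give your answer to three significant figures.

217 mg/L

Outfall 1: combined Q = 58080 L/s; C = (51700·34.00 + 6380·740.0)/58080 = 111.6 mg/L.
Outfall 2: combined Q = 61480 L/s; C = (58080·111.6 + 3400·1550)/61480 = 191.1 mg/L.
Outfall 3: combined Q = 64100 L/s; C = (61480·191.1 + 2620·828.0)/64100 = 217.1 mg/L.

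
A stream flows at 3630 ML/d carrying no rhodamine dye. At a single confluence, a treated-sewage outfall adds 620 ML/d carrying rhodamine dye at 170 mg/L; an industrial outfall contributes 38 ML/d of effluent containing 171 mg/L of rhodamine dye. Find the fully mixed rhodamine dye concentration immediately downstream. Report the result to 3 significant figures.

26.1 mg/L

Mixed concentration C = ΣQC/ΣQ = (3630·0 + 620.0·170.0 + 38.00·171.0) / 4288 = 111900/4288 = 26.10 mg/L.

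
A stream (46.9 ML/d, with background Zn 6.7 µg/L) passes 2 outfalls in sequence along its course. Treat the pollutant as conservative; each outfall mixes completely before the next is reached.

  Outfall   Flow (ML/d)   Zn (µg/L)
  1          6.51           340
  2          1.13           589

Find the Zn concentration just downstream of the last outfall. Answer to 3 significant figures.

After outfall 1: Q = 46.90 + 6.510 = 53.41 ML/d; C = (46.90·6.700 + 6.510·340.0)/53.41 = 47.33 µg/L.
After outfall 2: Q = 53.41 + 1.130 = 54.54 ML/d; C = (53.41·47.33 + 1.130·589.0)/54.54 = 58.55 µg/L.

58.5 µg/L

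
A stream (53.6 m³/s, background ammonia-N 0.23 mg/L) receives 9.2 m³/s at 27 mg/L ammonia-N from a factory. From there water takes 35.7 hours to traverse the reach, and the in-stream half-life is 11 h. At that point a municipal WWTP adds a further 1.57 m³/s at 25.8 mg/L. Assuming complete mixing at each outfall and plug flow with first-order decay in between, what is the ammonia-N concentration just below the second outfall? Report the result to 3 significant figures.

Flow-weighted average: C = (53.60·0.2300 + 9.200·27.00) / 62.80 = 260.7/62.80 = 4.152 mg/L; combined flow 62.80 m³/s.
Half-life 11 h → k = ln 2 / 11 = 0.06301 h⁻¹ = 1.512 d⁻¹.
After decay, C = 4.152 × e^(−kt) = 4.152 × 0.1054 = 0.4378 mg/L.
At the second outfall, C = (62.80·0.4378 + 1.570·25.80) / (62.80 + 1.570) = 1.056 mg/L.

1.06 mg/L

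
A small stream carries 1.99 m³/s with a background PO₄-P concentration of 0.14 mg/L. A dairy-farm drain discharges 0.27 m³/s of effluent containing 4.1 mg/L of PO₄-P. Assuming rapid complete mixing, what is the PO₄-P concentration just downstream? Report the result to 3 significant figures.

0.613 mg/L

Flow-weighted average: C = (1.990·0.1400 + 0.2700·4.100) / 2.260 = 1.386/2.260 = 0.6131 mg/L.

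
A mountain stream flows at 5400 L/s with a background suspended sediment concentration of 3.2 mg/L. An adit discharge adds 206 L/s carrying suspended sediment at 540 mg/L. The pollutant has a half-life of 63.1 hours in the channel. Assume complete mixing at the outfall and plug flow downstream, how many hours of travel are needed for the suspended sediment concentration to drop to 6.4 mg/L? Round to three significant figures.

Flow-weighted average: C = (5400·3.200 + 206.0·540.0) / 5606 = 128500/5606 = 22.93 mg/L.
Half-life 63.1 h → k = ln 2 / 63.1 = 0.01098 h⁻¹ = 0.2636 d⁻¹.
22.93·exp(−k·t) = 6.4 → t = ln(22.93/6.4)/k = 418200 s = 116.2 h.

116 h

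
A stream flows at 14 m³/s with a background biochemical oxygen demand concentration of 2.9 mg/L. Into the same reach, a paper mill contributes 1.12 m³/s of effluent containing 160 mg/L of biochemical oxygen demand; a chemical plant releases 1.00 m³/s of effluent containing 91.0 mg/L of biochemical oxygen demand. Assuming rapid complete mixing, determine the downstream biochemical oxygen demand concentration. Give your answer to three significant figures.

After mixing, C = (14.00·2.900 + 1.120·160.0 + 1.000·91.00) / 16.12 = 310.8/16.12 = 19.28 mg/L.

19.3 mg/L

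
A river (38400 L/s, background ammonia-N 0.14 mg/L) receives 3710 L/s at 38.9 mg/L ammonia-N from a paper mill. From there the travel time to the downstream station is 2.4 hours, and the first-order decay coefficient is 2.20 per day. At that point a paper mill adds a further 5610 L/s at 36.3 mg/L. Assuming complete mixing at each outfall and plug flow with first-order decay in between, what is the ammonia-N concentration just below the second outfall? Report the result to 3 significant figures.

Flow-weighted average: C = (38400·0.1400 + 3710·38.90) / 42110 = 149700/42110 = 3.555 mg/L; combined flow 42110 L/s.
Decay over the reach: 3.555·exp(−kt) = 3.555·0.8025 = 2.853 mg/L.
Second outfall: C = (42110·2.853 + 5610·36.30)/47720 = 6.785 mg/L.

6.78 mg/L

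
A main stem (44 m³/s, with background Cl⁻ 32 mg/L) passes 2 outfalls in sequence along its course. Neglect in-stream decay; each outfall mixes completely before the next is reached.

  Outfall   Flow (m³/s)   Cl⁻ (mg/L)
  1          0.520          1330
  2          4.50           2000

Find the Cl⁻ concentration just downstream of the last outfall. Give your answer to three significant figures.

226 mg/L

After outfall 1: Q = 44.00 + 0.5200 = 44.52 m³/s; C = (44.00·32.00 + 0.5200·1330)/44.52 = 47.16 mg/L.
After outfall 2: Q = 44.52 + 4.500 = 49.02 m³/s; C = (44.52·47.16 + 4.500·2000)/49.02 = 226.4 mg/L.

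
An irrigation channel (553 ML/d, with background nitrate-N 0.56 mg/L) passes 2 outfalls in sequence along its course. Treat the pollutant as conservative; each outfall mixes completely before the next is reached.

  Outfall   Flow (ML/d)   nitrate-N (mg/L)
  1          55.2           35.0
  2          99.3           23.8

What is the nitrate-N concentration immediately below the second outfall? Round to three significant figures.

Below outfall 1: Q → 608.2 ML/d, C = (553.0·0.5600 + 55.20·35.00)/608.2 = 3.686 mg/L.
Below outfall 2: Q → 707.5 ML/d, C = (608.2·3.686 + 99.30·23.80)/707.5 = 6.509 mg/L.

6.51 mg/L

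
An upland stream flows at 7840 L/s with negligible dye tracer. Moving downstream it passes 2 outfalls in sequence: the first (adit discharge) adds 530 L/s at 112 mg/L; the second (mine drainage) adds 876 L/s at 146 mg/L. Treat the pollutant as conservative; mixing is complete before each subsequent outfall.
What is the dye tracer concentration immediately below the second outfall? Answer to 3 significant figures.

After outfall 1: Q = 7840 + 530.0 = 8370 L/s; C = (7840·0 + 530.0·112.0)/8370 = 7.092 mg/L.
After outfall 2: Q = 8370 + 876.0 = 9246 L/s; C = (8370·7.092 + 876.0·146.0)/9246 = 20.25 mg/L.

20.3 mg/L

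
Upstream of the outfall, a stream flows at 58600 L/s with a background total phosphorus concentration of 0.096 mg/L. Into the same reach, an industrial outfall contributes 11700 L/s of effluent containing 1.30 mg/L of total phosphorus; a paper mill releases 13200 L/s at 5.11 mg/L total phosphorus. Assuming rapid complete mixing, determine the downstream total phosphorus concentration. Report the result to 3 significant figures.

1.06 mg/L

Flow-weighted average: C = (58600·0.09600 + 11700·1.300 + 13200·5.110) / 83500 = 88290/83500 = 1.057 mg/L.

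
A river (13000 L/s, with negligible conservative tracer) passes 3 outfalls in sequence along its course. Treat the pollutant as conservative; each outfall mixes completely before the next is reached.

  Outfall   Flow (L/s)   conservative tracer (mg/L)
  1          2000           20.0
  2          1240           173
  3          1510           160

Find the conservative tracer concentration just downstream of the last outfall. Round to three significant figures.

28.0 mg/L

Outfall 1: combined Q = 15000 L/s; C = (13000·0 + 2000·20.00)/15000 = 2.667 mg/L.
Outfall 2: combined Q = 16240 L/s; C = (15000·2.667 + 1240·173.0)/16240 = 15.67 mg/L.
Outfall 3: combined Q = 17750 L/s; C = (16240·15.67 + 1510·160.0)/17750 = 27.95 mg/L.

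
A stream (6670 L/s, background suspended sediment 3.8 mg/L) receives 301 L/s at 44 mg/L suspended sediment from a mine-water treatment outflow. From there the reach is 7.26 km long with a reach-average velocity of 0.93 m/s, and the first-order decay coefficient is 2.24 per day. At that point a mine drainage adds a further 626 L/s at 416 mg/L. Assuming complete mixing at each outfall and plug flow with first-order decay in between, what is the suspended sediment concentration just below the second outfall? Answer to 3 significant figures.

Conservation of mass: C = (6670·3.800 + 301.0·44.00) / 6971 = 38590/6971 = 5.536 mg/L; combined flow 6971 L/s.
Travel time t = 7.26·1000 / 0.93 = 7806 s = 2.168 h.
First-order decay: C = 5.536·exp(−k·t) = 5.536·0.8168 = 4.522 mg/L.
Second outfall: C = (6971·4.522 + 626.0·416.0)/7597 = 38.43 mg/L.

38.4 mg/L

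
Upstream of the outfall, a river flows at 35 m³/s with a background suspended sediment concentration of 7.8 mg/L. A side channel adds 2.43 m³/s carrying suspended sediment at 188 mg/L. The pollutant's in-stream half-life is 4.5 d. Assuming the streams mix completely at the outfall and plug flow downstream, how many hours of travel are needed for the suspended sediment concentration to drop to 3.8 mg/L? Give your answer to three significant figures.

255 h

Flow-weighted average: C = (35.00·7.800 + 2.430·188.0) / 37.43 = 729.8/37.43 = 19.50 mg/L.
Half-life 4.5 d → k = ln 2 / 4.5 = 0.1540 d⁻¹.
19.50·exp(−k·t) = 3.8 → t = ln(19.50/3.8)/k = 917300 s = 254.8 h.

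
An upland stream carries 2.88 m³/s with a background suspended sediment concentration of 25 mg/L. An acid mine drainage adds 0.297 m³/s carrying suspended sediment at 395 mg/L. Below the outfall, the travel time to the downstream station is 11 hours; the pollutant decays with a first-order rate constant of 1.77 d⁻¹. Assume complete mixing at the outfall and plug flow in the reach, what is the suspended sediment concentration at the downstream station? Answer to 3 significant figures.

Mass balance: C = (2.880·25.00 + 0.2970·395.0) / 3.177 = 189.3/3.177 = 59.59 mg/L.
First-order decay: C = 59.59·exp(−k·t) = 59.59·0.4443 = 26.48 mg/L.

26.5 mg/L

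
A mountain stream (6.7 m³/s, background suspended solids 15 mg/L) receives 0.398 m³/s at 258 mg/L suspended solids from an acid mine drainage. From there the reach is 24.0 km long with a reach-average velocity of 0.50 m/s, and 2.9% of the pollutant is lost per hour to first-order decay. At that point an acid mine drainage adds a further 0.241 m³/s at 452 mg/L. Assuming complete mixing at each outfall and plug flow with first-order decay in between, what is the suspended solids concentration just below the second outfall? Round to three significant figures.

Mixed concentration C = ΣQC/ΣQ = (6.700·15.00 + 0.3980·258.0) / 7.098 = 203.2/7.098 = 28.63 mg/L; combined flow 7.098 m³/s.
Travel time t = 24.0·1000 / 0.50 = 48000 s = 13.33 h.
2.9%/h lost → k = −ln(1 − 0.029) = 0.02943 h⁻¹.
Decay over the reach: 28.63·exp(−kt) = 28.63·0.6754 = 19.33 mg/L.
Second outfall: C = (7.098·19.33 + 0.2410·452.0)/7.339 = 33.54 mg/L.

33.5 mg/L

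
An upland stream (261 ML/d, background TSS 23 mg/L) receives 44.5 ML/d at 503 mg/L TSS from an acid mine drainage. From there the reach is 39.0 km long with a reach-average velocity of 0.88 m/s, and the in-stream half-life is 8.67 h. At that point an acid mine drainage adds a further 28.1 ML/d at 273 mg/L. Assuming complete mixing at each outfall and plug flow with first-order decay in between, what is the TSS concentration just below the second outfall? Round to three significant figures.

After mixing, C = (261.0·23.00 + 44.50·503.0) / 305.5 = 28390/305.5 = 92.92 mg/L; combined flow 305.5 ML/d.
Travel time t = 39.0·1000 / 0.88 = 44320 s = 12.31 h.
Half-life 8.67 h → k = ln 2 / 8.67 = 0.07995 h⁻¹ = 1.919 d⁻¹.
Applying C = C₀e^(−kt): 92.92 × 0.3737 = 34.73 mg/L.
At the second outfall, C = (305.5·34.73 + 28.10·273.0) / (305.5 + 28.10) = 54.80 mg/L.

54.8 mg/L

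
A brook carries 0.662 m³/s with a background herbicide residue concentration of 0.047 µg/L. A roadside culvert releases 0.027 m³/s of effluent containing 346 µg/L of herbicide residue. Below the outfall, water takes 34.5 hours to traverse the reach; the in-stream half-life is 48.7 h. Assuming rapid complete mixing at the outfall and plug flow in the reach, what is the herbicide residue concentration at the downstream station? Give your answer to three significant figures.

Flow-weighted average: C = (0.6620·0.04700 + 0.02700·346.0) / 0.6890 = 9.373/0.6890 = 13.60 µg/L.
Half-life 48.7 h → k = ln 2 / 48.7 = 0.01423 h⁻¹ = 0.3416 d⁻¹.
Decay over the reach: 13.60·exp(−kt) = 13.60·0.6120 = 8.325 µg/L.

8.33 µg/L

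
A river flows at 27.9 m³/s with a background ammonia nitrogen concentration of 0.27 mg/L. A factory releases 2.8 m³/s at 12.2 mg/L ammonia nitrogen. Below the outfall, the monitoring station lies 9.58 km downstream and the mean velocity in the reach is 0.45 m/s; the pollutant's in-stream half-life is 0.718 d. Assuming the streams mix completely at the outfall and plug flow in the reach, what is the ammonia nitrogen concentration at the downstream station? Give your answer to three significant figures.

1.07 mg/L

Conservation of mass: C = (27.90·0.2700 + 2.800·12.20) / 30.70 = 41.69/30.70 = 1.358 mg/L.
Travel time t = 9.58·1000 / 0.45 = 21290 s = 5.914 h.
Half-life 0.718 d → k = ln 2 / 0.718 = 0.9654 d⁻¹.
After decay, C = 1.358 × e^(−kt) = 1.358 × 0.7883 = 1.071 mg/L.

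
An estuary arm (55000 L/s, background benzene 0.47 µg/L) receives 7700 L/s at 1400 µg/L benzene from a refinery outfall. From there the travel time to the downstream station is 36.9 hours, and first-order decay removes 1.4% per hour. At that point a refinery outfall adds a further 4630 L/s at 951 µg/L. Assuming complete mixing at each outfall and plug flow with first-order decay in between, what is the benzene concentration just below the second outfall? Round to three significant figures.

After mixing, C = (55000·0.4700 + 7700·1400) / 62700 = 10810000/62700 = 172.3 µg/L; combined flow 62700 L/s.
1.4%/h lost → k = −ln(1 − 0.014) = 0.01410 h⁻¹.
Decay over the reach: 172.3·exp(−kt) = 172.3·0.5944 = 102.4 µg/L.
Second outfall: C = (62700·102.4 + 4630·951.0)/67330 = 160.8 µg/L.

161 µg/L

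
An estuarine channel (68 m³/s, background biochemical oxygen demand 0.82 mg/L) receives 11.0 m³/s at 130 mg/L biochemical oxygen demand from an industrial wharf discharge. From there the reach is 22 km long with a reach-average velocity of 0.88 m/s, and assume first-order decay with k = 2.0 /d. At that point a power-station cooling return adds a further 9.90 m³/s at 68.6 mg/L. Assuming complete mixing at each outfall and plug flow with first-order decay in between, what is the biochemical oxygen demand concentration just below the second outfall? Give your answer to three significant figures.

Conservation of mass: C = (68.00·0.8200 + 11.00·130.0) / 79.00 = 1486/79.00 = 18.81 mg/L; combined flow 79.00 m³/s.
Travel time t = 22·1000 / 0.88 = 25000 s = 6.944 h.
After decay, C = 18.81 × e^(−kt) = 18.81 × 0.5606 = 10.54 mg/L.
Second outfall: C = (79.00·10.54 + 9.900·68.60)/88.90 = 17.01 mg/L.

17.0 mg/L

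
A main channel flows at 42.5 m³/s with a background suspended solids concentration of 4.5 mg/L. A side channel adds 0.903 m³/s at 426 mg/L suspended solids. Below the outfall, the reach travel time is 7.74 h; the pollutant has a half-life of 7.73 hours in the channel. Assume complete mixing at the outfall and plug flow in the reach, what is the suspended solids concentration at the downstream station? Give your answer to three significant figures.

6.63 mg/L

After mixing, C = (42.50·4.500 + 0.9030·426.0) / 43.40 = 575.9/43.40 = 13.27 mg/L.
Half-life 7.73 h → k = ln 2 / 7.73 = 0.08967 h⁻¹ = 2.152 d⁻¹.
After decay, C = 13.27 × e^(−kt) = 13.27 × 0.4996 = 6.629 mg/L.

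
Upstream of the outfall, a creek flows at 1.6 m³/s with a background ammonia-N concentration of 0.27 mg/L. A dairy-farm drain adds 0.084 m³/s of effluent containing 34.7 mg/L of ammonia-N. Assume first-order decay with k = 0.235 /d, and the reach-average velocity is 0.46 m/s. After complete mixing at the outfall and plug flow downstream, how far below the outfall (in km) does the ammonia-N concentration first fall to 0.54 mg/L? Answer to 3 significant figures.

Conservation of mass: C = (1.600·0.2700 + 0.08400·34.70) / 1.684 = 3.347/1.684 = 1.987 mg/L.
Set 1.987·exp(−k·t) = 0.54 → t = ln(1.987/0.54)/k = 479100 s = 133.1 h.
Distance = v·t = 0.46·479100 = 220400 m = 220.4 km.

220 km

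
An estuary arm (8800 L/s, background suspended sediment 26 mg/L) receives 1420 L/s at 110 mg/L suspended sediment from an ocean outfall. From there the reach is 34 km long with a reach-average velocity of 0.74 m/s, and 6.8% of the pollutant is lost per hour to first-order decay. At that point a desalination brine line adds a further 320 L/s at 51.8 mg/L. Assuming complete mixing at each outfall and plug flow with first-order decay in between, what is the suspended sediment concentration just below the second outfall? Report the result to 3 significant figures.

16.4 mg/L

After mixing, C = (8800·26.00 + 1420·110.0) / 10220 = 385000/10220 = 37.67 mg/L; combined flow 10220 L/s.
Travel time t = 34·1000 / 0.74 = 45950 s = 12.76 h.
6.8%/h lost → k = −ln(1 − 0.068) = 0.07042 h⁻¹.
First-order decay: C = 37.67·exp(−k·t) = 37.67·0.4071 = 15.33 mg/L.
At the second outfall, C = (10220·15.33 + 320.0·51.80) / (10220 + 320.0) = 16.44 mg/L.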